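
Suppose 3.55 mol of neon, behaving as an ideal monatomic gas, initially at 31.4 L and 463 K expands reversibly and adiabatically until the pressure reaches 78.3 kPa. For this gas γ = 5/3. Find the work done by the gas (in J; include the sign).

10200 J

P₁ = nRT₁/V₁ = 3.55×8.314×463/31.4 = 435 kPa.
Adiabatic: T₂/T₁ = (P₂/P₁)^((γ−1)/γ) ⇒ T₂ = 463×(0.180)^0.400 = 233 K; V₂ = 87.9 L.
ΔU = nCvΔT = 3.55×12.5×(233−463) = -10200 J.
Q = 0 for an adiabatic process, so W = −ΔU = 10200 J.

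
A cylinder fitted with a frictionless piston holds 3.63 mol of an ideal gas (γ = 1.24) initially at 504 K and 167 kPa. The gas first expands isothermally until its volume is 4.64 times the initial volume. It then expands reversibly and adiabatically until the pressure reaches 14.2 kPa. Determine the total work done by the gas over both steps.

33800 J

V₁ = nRT₁/P₁ = 3.63×8.314×504/167 = 91.1 L.
Step 1 — Isothermal: T stays 504 K; PV = const ⇒ V₂ = 423 L, P₂ = 36.0 kPa.
ΔU = 0 (ideal gas, T constant).
W = nRT ln(V₂/V₁) = 3.63×8.314×504×ln(4.64) = 23300 J.
Q = ΔU + W = 23300 J.
State after step 1: P = 36.0 kPa, V = 423 L, T = 504 K.
Step 2 — Adiabatic: T₂/T₁ = (P₂/P₁)^((γ−1)/γ) ⇒ T₂ = 504×(0.395)^0.194 = 421 K; V₂ = 895 L.
ΔU = nCvΔT = 3.63×34.6×(421−504) = -10400 J.
Q = 0 for an adiabatic process, so W = −ΔU = 10400 J.
Net over both steps: W = 33800 J, Q = 23300 J, ΔU = -10400 J.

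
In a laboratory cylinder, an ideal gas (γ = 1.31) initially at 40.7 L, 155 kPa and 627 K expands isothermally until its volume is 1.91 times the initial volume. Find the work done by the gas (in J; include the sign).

4080 J

n = P₁V₁/(RT₁) = 155×40.7/(8.314×627) = 1.21 mol.
Isothermal: T stays 627 K; PV = const ⇒ V₂ = 77.7 L, P₂ = 81.2 kPa.
W = nRT ln(V₂/V₁) = 1.21×8.314×627×ln(1.91) = 4080 J.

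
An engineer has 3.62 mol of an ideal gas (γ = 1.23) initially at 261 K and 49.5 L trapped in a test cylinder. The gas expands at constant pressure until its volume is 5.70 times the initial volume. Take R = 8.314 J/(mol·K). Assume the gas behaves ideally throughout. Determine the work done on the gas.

-36900 J

P₁ = nRT₁/V₁ = 3.62×8.314×261/49.5 = 159 kPa.
Isobaric: P stays 159 kPa; V/T = const ⇒ T₂ = 1490 K, V₂ = 282 L.
W = PΔV = 159×(282−49.5) kPa·L = 36900 J.
Work done on the gas = −W_by = -36900 J.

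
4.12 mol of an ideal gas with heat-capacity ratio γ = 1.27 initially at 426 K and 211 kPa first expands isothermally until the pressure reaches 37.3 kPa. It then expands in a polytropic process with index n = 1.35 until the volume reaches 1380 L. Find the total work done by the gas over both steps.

V₁ = nRT₁/P₁ = 4.12×8.314×426/211 = 69.2 L.
Step 1 — Isothermal: T stays 426 K; PV = const ⇒ V₂ = 391 L, P₂ = 37.3 kPa.
ΔU = 0 (ideal gas, T constant).
W = nRT ln(V₂/V₁) = 4.12×8.314×426×ln(5.66) = 25300 J.
Q = ΔU + W = 25300 J.
State after step 1: P = 37.3 kPa, V = 391 L, T = 426 K.
Step 2 — Polytropic n=1.35: T₂ = T₁(V₁/V₂)^(n−1) = 426×(0.283)^0.35 = 274 K; P₂ = P₁(V₁/V₂)^n = 6.80 kPa.
W = (P₁V₁−P₂V₂)/(n−1) = (37.3×391−6.80×1380)/0.35 = 14900 J.
ΔU = nCvΔT = 4.12×30.8×(274−426) = -19300 J.
Q = ΔU + W = -4410 J.
Net over both steps: W = 40200 J, Q = 20900 J, ΔU = -19300 J.

40200 J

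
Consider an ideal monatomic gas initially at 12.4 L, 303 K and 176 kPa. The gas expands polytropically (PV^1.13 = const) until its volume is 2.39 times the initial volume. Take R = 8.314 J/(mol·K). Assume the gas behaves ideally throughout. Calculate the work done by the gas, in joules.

n = P₁V₁/(RT₁) = 176×12.4/(8.314×303) = 0.866 mol.
Polytropic n=1.13: T₂ = T₁(V₁/V₂)^(n−1) = 303×(0.418)^0.13 = 271 K; P₂ = P₁(V₁/V₂)^n = 65.8 kPa.
W = (P₁V₁−P₂V₂)/(n−1) = (176×12.4−65.8×29.6)/0.13 = 1800 J.

1800 J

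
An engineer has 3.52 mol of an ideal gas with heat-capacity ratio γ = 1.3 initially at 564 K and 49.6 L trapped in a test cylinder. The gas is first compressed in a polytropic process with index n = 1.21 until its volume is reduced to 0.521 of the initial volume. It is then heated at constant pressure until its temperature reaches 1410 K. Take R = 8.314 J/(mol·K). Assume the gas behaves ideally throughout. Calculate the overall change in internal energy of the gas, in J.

82500 J

P₁ = nRT₁/V₁ = 3.52×8.314×564/49.6 = 333 kPa.
Step 1 — Polytropic n=1.21: T₂ = T₁(V₁/V₂)^(n−1) = 564×(1.92)^0.21 = 647 K; P₂ = P₁(V₁/V₂)^n = 732 kPa.
W = (P₁V₁−P₂V₂)/(n−1) = (333×49.6−732×25.8)/0.21 = -11500 J.
ΔU = nCvΔT = 3.52×27.7×(647−564) = 8070 J.
Q = ΔU + W = -3460 J.
State after step 1: P = 732 kPa, V = 25.8 L, T = 647 K.
Step 2 — Isobaric: P stays 732 kPa; V/T = const ⇒ T₂ = 1410 K, V₂ = 56.3 L.
W = PΔV = 732×(56.3−25.8) kPa·L = 22300 J.
ΔU = nCvΔT = 3.52×27.7×(1410−647) = 74500 J.
Q = ΔU + W = nCpΔT = 96800 J.
Net over both steps: W = 10800 J, Q = 93300 J, ΔU = 82500 J.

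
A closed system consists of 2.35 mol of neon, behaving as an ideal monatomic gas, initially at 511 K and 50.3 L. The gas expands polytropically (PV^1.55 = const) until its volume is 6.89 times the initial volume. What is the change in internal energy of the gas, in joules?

-9800 J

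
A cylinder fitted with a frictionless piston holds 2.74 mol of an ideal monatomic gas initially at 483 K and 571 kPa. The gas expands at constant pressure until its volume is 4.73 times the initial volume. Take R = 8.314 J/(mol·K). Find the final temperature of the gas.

2280 K

V₁ = nRT₁/P₁ = 2.74×8.314×483/571 = 19.3 L.
Isobaric: P stays 571 kPa; V/T = const ⇒ T₂ = 2280 K, V₂ = 91.1 L.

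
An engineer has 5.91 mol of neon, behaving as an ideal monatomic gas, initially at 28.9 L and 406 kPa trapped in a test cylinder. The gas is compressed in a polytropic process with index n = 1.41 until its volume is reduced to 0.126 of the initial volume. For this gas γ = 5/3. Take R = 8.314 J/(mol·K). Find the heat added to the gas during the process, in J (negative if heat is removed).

-14700 J

T₁ = P₁V₁/(nR) = 406×28.9/(5.91×8.314) = 239 K.
Polytropic n=1.41: T₂ = T₁(V₁/V₂)^(n−1) = 239×(7.94)^0.41 = 558 K; P₂ = P₁(V₁/V₂)^n = 7530 kPa.
W = (P₁V₁−P₂V₂)/(n−1) = (406×28.9−7530×3.64)/0.41 = -38300 J.
ΔU = nCvΔT = 5.91×12.5×(558−239) = 23500 J.
Q = ΔU + W = -14700 J.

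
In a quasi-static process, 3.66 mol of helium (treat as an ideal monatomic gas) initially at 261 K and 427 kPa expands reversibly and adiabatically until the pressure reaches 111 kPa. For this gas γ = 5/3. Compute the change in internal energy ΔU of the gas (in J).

-4960 J

V₁ = nRT₁/P₁ = 3.66×8.314×261/427 = 18.6 L.
Adiabatic: T₂/T₁ = (P₂/P₁)^((γ−1)/γ) ⇒ T₂ = 261×(0.260)^0.400 = 152 K; V₂ = 41.7 L.
For an ideal gas ΔU = nCvΔT with Cv = (3/2)R = 12.5 J/(mol·K).
ΔU = 3.66×12.5×(152−261) = -4960 J.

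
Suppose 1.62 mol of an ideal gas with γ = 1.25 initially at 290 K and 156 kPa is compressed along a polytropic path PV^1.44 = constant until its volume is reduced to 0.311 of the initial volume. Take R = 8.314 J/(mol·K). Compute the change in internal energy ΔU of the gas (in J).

10500 J

V₁ = nRT₁/P₁ = 1.62×8.314×290/156 = 25.0 L.
Polytropic n=1.44: T₂ = T₁(V₁/V₂)^(n−1) = 290×(3.22)^0.44 = 485 K; P₂ = P₁(V₁/V₂)^n = 839 kPa.
For an ideal gas ΔU = nCvΔT with Cv = R/(γ−1) = 33.3 J/(mol·K).
ΔU = 1.62×33.3×(485−290) = 10500 J.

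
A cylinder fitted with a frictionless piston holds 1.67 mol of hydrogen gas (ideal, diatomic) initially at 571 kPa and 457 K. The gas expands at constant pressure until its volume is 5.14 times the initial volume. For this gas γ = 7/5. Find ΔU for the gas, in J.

65700 J

V₁ = nRT₁/P₁ = 1.67×8.314×457/571 = 11.1 L.
Isobaric: P stays 571 kPa; V/T = const ⇒ T₂ = 2350 K, V₂ = 57.1 L.
For an ideal gas ΔU = nCvΔT with Cv = (5/2)R = 20.8 J/(mol·K).
ΔU = 1.67×20.8×(2350−457) = 65700 J.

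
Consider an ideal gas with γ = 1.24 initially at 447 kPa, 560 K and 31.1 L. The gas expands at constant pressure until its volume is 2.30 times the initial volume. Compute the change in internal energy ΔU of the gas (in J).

75300 J

n = P₁V₁/(RT₁) = 447×31.1/(8.314×560) = 2.99 mol.
Isobaric: P stays 447 kPa; V/T = const ⇒ T₂ = 1290 K, V₂ = 71.5 L.
For an ideal gas ΔU = nCvΔT with Cv = R/(γ−1) = 34.6 J/(mol·K).
ΔU = 2.99×34.6×(1290−560) = 75300 J.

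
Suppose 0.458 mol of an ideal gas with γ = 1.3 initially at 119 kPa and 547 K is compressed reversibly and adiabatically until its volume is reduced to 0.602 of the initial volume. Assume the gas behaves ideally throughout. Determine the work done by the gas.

-1140 J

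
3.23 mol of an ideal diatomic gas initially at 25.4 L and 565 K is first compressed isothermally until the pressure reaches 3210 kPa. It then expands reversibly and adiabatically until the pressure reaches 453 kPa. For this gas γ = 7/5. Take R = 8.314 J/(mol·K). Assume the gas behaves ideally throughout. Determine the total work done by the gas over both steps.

-9260 J

P₁ = nRT₁/V₁ = 3.23×8.314×565/25.4 = 597 kPa.
Step 1 — Isothermal: T stays 565 K; PV = const ⇒ V₂ = 4.73 L, P₂ = 3210 kPa.
ΔU = 0 (ideal gas, T constant).
W = nRT ln(V₂/V₁) = 3.23×8.314×565×ln(0.186) = -25500 J.
Q = ΔU + W = -25500 J.
State after step 1: P = 3210 kPa, V = 4.73 L, T = 565 K.
Step 2 — Adiabatic: T₂/T₁ = (P₂/P₁)^((γ−1)/γ) ⇒ T₂ = 565×(0.141)^0.286 = 323 K; V₂ = 19.1 L.
ΔU = nCvΔT = 3.23×20.8×(323−565) = -16300 J.
Q = 0 for an adiabatic process, so W = −ΔU = 16300 J.
Net over both steps: W = -9260 J, Q = -25500 J, ΔU = -16300 J.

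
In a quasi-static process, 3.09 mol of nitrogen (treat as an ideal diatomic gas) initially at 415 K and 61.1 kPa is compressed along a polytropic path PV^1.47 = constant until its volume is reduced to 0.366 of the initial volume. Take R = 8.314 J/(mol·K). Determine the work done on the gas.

13700 J

V₁ = nRT₁/P₁ = 3.09×8.314×415/61.1 = 174 L.
Polytropic n=1.47: T₂ = T₁(V₁/V₂)^(n−1) = 415×(2.73)^0.47 = 666 K; P₂ = P₁(V₁/V₂)^n = 268 kPa.
W = (P₁V₁−P₂V₂)/(n−1) = (61.1×174−268×63.9)/0.47 = -13700 J.
Work done on the gas = −W_by = 13700 J.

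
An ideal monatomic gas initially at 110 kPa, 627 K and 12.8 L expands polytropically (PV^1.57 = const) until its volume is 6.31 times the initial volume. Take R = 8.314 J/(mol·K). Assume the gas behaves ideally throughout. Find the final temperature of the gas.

219 K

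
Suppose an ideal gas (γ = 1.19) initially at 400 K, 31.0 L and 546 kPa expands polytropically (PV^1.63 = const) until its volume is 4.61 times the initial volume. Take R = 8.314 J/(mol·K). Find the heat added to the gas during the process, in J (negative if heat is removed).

-38500 J

n = P₁V₁/(RT₁) = 546×31.0/(8.314×400) = 5.09 mol.
Polytropic n=1.63: T₂ = T₁(V₁/V₂)^(n−1) = 400×(0.217)^0.63 = 153 K; P₂ = P₁(V₁/V₂)^n = 45.2 kPa.
W = (P₁V₁−P₂V₂)/(n−1) = (546×31.0−45.2×143)/0.63 = 16600 J.
ΔU = nCvΔT = 5.09×43.8×(153−400) = -55100 J.
Q = ΔU + W = -38500 J.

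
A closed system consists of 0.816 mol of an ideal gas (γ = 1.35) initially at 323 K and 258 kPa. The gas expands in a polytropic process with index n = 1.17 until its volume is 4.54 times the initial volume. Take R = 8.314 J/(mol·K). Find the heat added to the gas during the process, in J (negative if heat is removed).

1500 J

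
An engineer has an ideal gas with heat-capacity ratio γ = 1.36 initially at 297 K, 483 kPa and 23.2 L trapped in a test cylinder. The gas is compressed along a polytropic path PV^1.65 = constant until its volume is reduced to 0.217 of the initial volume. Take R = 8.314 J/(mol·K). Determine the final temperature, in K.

Polytropic n=1.65: T₂ = T₁(V₁/V₂)^(n−1) = 297×(4.61)^0.65 = 802 K; P₂ = P₁(V₁/V₂)^n = 6010 kPa.

802 K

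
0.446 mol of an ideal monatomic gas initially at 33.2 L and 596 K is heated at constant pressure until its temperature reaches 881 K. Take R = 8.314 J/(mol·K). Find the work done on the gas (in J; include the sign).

P₁ = nRT₁/V₁ = 0.446×8.314×596/33.2 = 66.6 kPa.
Isobaric: P stays 66.6 kPa; V/T = const ⇒ T₂ = 881 K, V₂ = 49.1 L.
W = PΔV = 66.6×(49.1−33.2) kPa·L = 1060 J.
Work done on the gas = −W_by = -1060 J.

-1060 J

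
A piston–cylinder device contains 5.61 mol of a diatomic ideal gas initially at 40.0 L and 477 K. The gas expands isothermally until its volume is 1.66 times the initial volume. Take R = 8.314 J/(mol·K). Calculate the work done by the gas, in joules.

11300 J

P₁ = nRT₁/V₁ = 5.61×8.314×477/40.0 = 556 kPa.
Isothermal: T stays 477 K; PV = const ⇒ V₂ = 66.4 L, P₂ = 335 kPa.
W = nRT ln(V₂/V₁) = 5.61×8.314×477×ln(1.66) = 11300 J.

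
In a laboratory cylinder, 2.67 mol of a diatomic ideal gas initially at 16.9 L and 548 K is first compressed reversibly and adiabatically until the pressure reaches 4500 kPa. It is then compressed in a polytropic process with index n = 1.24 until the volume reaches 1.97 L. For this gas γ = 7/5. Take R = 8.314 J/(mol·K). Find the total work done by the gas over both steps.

P₁ = nRT₁/V₁ = 2.67×8.314×548/16.9 = 720 kPa.
Step 1 — Adiabatic: T₂/T₁ = (P₂/P₁)^((γ−1)/γ) ⇒ T₂ = 548×(6.25)^0.286 = 925 K; V₂ = 4.56 L.
ΔU = nCvΔT = 2.67×20.8×(925−548) = 20900 J.
Q = 0 for an adiabatic process, so W = −ΔU = -20900 J.
State after step 1: P = 4500 kPa, V = 4.56 L, T = 925 K.
Step 2 — Polytropic n=1.24: T₂ = T₁(V₁/V₂)^(n−1) = 925×(2.32)^0.24 = 1130 K; P₂ = P₁(V₁/V₂)^n = 12800 kPa.
W = (P₁V₁−P₂V₂)/(n−1) = (4500×4.56−12800×1.97)/0.24 = -19100 J.
ΔU = nCvΔT = 2.67×20.8×(1130−925) = 11500 J.
Q = ΔU + W = -7650 J.
Net over both steps: W = -40000 J, Q = -7650 J, ΔU = 32400 J.

-40000 J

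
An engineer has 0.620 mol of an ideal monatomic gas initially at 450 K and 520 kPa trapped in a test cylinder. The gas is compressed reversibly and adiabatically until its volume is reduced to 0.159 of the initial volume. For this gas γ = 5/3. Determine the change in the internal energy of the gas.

8380 J

V₁ = nRT₁/P₁ = 0.620×8.314×450/520 = 4.46 L.
Adiabatic: TV^(γ−1) = const ⇒ T₂ = 450×(6.29)^0.667 = 1530 K; PV^γ = const ⇒ P₂ = 11100 kPa.
For an ideal gas ΔU = nCvΔT with Cv = (3/2)R = 12.5 J/(mol·K).
ΔU = 0.620×12.5×(1530−450) = 8380 J.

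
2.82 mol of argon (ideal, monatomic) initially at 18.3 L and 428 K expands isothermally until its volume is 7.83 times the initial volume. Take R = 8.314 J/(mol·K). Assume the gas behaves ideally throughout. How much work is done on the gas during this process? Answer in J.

-20700 J

P₁ = nRT₁/V₁ = 2.82×8.314×428/18.3 = 548 kPa.
Isothermal: T stays 428 K; PV = const ⇒ V₂ = 143 L, P₂ = 70.0 kPa.
W = nRT ln(V₂/V₁) = 2.82×8.314×428×ln(7.83) = 20700 J.
Work done on the gas = −W_by = -20700 J.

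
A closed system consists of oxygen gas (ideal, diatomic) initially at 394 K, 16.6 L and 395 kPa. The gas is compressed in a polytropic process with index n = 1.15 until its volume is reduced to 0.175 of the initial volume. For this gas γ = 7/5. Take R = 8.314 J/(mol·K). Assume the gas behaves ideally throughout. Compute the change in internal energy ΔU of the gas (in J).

4900 J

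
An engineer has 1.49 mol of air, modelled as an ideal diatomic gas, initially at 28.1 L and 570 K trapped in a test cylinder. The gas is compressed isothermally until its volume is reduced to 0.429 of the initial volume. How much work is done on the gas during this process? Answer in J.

5980 J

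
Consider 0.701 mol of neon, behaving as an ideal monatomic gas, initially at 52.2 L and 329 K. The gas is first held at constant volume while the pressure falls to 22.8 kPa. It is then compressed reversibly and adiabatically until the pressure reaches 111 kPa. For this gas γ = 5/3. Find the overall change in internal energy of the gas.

P₁ = nRT₁/V₁ = 0.701×8.314×329/52.2 = 36.7 kPa.
Step 1 — Isochoric: V stays 52.2 L; P/T = const ⇒ T₂ = 204 K, P₂ = 22.8 kPa.
W = 0 (no volume change).
ΔU = nCvΔT = 0.701×12.5×(204−329) = -1090 J.
Q = ΔU = -1090 J.
State after step 1: P = 22.8 kPa, V = 52.2 L, T = 204 K.
Step 2 — Adiabatic: T₂/T₁ = (P₂/P₁)^((γ−1)/γ) ⇒ T₂ = 204×(4.87)^0.400 = 385 K; V₂ = 20.2 L.
ΔU = nCvΔT = 0.701×12.5×(385−204) = 1580 J.
Q = 0 for an adiabatic process, so W = −ΔU = -1580 J.
Net over both steps: W = -1580 J, Q = -1090 J, ΔU = 486 J.

486 J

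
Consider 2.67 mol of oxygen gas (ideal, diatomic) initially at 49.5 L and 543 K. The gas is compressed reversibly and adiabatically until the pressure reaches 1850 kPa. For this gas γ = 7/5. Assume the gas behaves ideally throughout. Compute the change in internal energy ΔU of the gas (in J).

P₁ = nRT₁/V₁ = 2.67×8.314×543/49.5 = 244 kPa.
Adiabatic: T₂/T₁ = (P₂/P₁)^((γ−1)/γ) ⇒ T₂ = 543×(7.60)^0.286 = 969 K; V₂ = 11.6 L.
For an ideal gas ΔU = nCvΔT with Cv = (5/2)R = 20.8 J/(mol·K).
ΔU = 2.67×20.8×(969−543) = 23700 J.

23700 J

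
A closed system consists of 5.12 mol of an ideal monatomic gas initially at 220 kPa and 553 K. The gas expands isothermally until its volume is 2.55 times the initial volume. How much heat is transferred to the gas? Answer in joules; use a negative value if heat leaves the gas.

22000 J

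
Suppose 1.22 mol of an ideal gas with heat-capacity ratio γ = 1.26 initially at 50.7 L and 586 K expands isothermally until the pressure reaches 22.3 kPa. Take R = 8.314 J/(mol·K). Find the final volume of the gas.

P₁ = nRT₁/V₁ = 1.22×8.314×586/50.7 = 117 kPa.
Isothermal: T stays 586 K; PV = const ⇒ V₂ = 267 L, P₂ = 22.3 kPa.

267 L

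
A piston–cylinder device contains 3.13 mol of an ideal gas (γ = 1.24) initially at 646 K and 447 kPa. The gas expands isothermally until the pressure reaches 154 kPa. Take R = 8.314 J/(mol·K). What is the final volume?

109 L

V₁ = nRT₁/P₁ = 3.13×8.314×646/447 = 37.6 L.
Isothermal: T stays 646 K; PV = const ⇒ V₂ = 109 L, P₂ = 154 kPa.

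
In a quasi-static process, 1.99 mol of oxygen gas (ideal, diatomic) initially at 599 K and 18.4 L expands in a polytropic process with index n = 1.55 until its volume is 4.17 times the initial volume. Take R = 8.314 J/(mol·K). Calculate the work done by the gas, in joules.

9800 J

P₁ = nRT₁/V₁ = 1.99×8.314×599/18.4 = 539 kPa.
Polytropic n=1.55: T₂ = T₁(V₁/V₂)^(n−1) = 599×(0.240)^0.55 = 273 K; P₂ = P₁(V₁/V₂)^n = 58.9 kPa.
W = (P₁V₁−P₂V₂)/(n−1) = (539×18.4−58.9×76.7)/0.55 = 9800 J.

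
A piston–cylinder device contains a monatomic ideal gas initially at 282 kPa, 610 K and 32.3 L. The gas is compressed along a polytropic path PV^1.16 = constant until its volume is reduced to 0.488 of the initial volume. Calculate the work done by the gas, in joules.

n = P₁V₁/(RT₁) = 282×32.3/(8.314×610) = 1.80 mol.
Polytropic n=1.16: T₂ = T₁(V₁/V₂)^(n−1) = 610×(2.05)^0.16 = 684 K; P₂ = P₁(V₁/V₂)^n = 648 kPa.
W = (P₁V₁−P₂V₂)/(n−1) = (282×32.3−648×15.8)/0.16 = -6920 J.

-6920 J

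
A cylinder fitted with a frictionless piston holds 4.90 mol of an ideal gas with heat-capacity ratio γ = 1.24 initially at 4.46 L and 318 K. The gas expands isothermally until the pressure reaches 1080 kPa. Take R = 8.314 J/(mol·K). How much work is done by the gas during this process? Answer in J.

P₁ = nRT₁/V₁ = 4.90×8.314×318/4.46 = 2900 kPa.
Isothermal: T stays 318 K; PV = const ⇒ V₂ = 12.0 L, P₂ = 1080 kPa.
W = nRT ln(V₂/V₁) = 4.90×8.314×318×ln(2.69) = 12800 J.

12800 J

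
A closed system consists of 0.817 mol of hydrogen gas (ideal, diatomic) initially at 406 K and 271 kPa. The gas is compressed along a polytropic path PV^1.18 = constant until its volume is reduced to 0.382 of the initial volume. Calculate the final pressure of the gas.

V₁ = nRT₁/P₁ = 0.817×8.314×406/271 = 10.2 L.
Polytropic n=1.18: T₂ = T₁(V₁/V₂)^(n−1) = 406×(2.62)^0.18 = 483 K; P₂ = P₁(V₁/V₂)^n = 844 kPa.

844 kPa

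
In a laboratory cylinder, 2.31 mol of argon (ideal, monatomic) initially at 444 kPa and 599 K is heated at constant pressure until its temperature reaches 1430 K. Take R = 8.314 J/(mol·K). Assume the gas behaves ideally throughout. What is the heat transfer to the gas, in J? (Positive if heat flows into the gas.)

39900 J

V₁ = nRT₁/P₁ = 2.31×8.314×599/444 = 25.9 L.
Isobaric: P stays 444 kPa; V/T = const ⇒ T₂ = 1430 K, V₂ = 61.9 L.
W = PΔV = 444×(61.9−25.9) kPa·L = 16000 J.
ΔU = nCvΔT = 2.31×12.5×(1430−599) = 23900 J.
Q = ΔU + W = nCpΔT = 39900 J.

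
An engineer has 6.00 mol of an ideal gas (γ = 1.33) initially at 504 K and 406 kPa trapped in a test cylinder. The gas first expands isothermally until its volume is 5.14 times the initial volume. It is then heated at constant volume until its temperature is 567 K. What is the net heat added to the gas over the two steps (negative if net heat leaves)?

V₁ = nRT₁/P₁ = 6.00×8.314×504/406 = 61.9 L.
Step 1 — Isothermal: T stays 504 K; PV = const ⇒ V₂ = 318 L, P₂ = 79.0 kPa.
ΔU = 0 (ideal gas, T constant).
W = nRT ln(V₂/V₁) = 6.00×8.314×504×ln(5.14) = 41200 J.
Q = ΔU + W = 41200 J.
State after step 1: P = 79.0 kPa, V = 318 L, T = 504 K.
Step 2 — Isochoric: V stays 318 L; P/T = const ⇒ T₂ = 567 K, P₂ = 88.9 kPa.
W = 0 (no volume change).
ΔU = nCvΔT = 6.00×25.2×(567−504) = 9520 J.
Q = ΔU = 9520 J.
Net over both steps: W = 41200 J, Q = 50700 J, ΔU = 9520 J.

50700 J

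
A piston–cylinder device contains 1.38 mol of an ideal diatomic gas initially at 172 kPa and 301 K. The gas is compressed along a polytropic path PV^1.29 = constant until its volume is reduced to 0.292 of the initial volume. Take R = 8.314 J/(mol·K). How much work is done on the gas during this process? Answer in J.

5110 J

V₁ = nRT₁/P₁ = 1.38×8.314×301/172 = 20.1 L.
Polytropic n=1.29: T₂ = T₁(V₁/V₂)^(n−1) = 301×(3.42)^0.29 = 430 K; P₂ = P₁(V₁/V₂)^n = 842 kPa.
W = (P₁V₁−P₂V₂)/(n−1) = (172×20.1−842×5.86)/0.29 = -5110 J.
Work done on the gas = −W_by = 5110 J.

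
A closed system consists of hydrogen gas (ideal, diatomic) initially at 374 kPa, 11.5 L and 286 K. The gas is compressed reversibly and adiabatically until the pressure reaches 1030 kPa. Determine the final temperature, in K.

382 K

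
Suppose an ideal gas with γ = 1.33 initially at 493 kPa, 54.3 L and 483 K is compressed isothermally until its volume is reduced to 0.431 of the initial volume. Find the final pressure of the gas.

Isothermal: T stays 483 K; PV = const ⇒ V₂ = 23.4 L, P₂ = 1140 kPa.

1140 kPa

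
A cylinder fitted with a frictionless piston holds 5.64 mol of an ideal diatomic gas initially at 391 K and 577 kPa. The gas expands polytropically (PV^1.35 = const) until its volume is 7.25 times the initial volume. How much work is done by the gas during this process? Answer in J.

26200 J

V₁ = nRT₁/P₁ = 5.64×8.314×391/577 = 31.8 L.
Polytropic n=1.35: T₂ = T₁(V₁/V₂)^(n−1) = 391×(0.138)^0.35 = 195 K; P₂ = P₁(V₁/V₂)^n = 39.8 kPa.
W = (P₁V₁−P₂V₂)/(n−1) = (577×31.8−39.8×230)/0.35 = 26200 J.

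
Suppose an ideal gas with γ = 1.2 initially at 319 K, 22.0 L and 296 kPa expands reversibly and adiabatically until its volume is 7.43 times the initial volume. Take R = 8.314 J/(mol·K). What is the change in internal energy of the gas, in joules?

-10800 J

n = P₁V₁/(RT₁) = 296×22.0/(8.314×319) = 2.46 mol.
Adiabatic: TV^(γ−1) = const ⇒ T₂ = 319×(0.135)^0.200 = 214 K; PV^γ = const ⇒ P₂ = 26.7 kPa.
For an ideal gas ΔU = nCvΔT with Cv = R/(γ−1) = 41.6 J/(mol·K).
ΔU = 2.46×41.6×(214−319) = -10800 J.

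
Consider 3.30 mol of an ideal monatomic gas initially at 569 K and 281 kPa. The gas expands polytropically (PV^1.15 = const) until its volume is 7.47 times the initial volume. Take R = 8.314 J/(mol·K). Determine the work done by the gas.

V₁ = nRT₁/P₁ = 3.30×8.314×569/281 = 55.6 L.
Polytropic n=1.15: T₂ = T₁(V₁/V₂)^(n−1) = 569×(0.134)^0.15 = 421 K; P₂ = P₁(V₁/V₂)^n = 27.8 kPa.
W = (P₁V₁−P₂V₂)/(n−1) = (281×55.6−27.8×415)/0.15 = 27100 J.

27100 J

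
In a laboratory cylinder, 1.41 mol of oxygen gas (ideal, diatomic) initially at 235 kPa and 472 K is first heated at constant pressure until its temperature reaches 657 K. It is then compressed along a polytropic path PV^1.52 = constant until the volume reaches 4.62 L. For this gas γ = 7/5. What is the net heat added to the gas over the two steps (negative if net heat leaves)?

15500 J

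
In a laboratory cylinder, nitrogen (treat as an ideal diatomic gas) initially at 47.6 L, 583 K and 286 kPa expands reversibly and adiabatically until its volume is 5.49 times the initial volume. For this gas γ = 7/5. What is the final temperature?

Adiabatic: TV^(γ−1) = const ⇒ T₂ = 583×(0.182)^0.400 = 295 K; PV^γ = const ⇒ P₂ = 26.4 kPa.

295 K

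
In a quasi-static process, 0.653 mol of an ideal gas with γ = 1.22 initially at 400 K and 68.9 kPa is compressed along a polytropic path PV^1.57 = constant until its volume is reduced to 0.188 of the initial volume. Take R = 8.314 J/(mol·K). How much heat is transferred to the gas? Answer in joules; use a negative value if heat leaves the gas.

V₁ = nRT₁/P₁ = 0.653×8.314×400/68.9 = 31.5 L.
Polytropic n=1.57: T₂ = T₁(V₁/V₂)^(n−1) = 400×(5.32)^0.57 = 1040 K; P₂ = P₁(V₁/V₂)^n = 950 kPa.
W = (P₁V₁−P₂V₂)/(n−1) = (68.9×31.5−950×5.93)/0.57 = -6070 J.
ΔU = nCvΔT = 0.653×37.8×(1040−400) = 15700 J.
Q = ΔU + W = 9650 J.

9650 J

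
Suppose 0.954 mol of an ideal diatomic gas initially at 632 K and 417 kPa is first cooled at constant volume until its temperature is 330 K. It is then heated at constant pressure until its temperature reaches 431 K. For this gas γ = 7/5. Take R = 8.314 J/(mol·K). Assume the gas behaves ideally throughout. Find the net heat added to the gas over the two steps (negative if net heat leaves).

V₁ = nRT₁/P₁ = 0.954×8.314×632/417 = 12.0 L.
Step 1 — Isochoric: V stays 12.0 L; P/T = const ⇒ T₂ = 330 K, P₂ = 218 kPa.
W = 0 (no volume change).
ΔU = nCvΔT = 0.954×20.8×(330−632) = -5990 J.
Q = ΔU = -5990 J.
State after step 1: P = 218 kPa, V = 12.0 L, T = 330 K.
Step 2 — Isobaric: P stays 218 kPa; V/T = const ⇒ T₂ = 431 K, V₂ = 15.7 L.
W = PΔV = 218×(15.7−12.0) kPa·L = 801 J.
ΔU = nCvΔT = 0.954×20.8×(431−330) = 2000 J.
Q = ΔU + W = nCpΔT = 2800 J.
Net over both steps: W = 801 J, Q = -3180 J, ΔU = -3990 J.

-3180 J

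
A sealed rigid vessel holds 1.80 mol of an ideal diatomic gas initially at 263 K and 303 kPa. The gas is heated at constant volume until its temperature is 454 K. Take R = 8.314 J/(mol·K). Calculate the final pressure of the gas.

V₁ = nRT₁/P₁ = 1.80×8.314×263/303 = 13.0 L.
Isochoric: V stays 13.0 L; P/T = const ⇒ T₂ = 454 K, P₂ = 523 kPa.

523 kPa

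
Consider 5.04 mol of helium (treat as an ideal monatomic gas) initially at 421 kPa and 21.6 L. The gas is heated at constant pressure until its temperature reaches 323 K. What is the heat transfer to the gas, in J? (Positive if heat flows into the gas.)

T₁ = P₁V₁/(nR) = 421×21.6/(5.04×8.314) = 217 K.
Isobaric: P stays 421 kPa; V/T = const ⇒ T₂ = 323 K, V₂ = 32.1 L.
W = PΔV = 421×(32.1−21.6) kPa·L = 4440 J.
ΔU = nCvΔT = 5.04×12.5×(323−217) = 6660 J.
Q = ΔU + W = nCpΔT = 11100 J.

11100 J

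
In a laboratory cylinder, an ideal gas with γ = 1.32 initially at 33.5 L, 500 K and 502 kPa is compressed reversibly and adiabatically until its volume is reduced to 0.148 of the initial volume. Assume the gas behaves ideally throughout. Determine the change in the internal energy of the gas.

n = P₁V₁/(RT₁) = 502×33.5/(8.314×500) = 4.05 mol.
Adiabatic: TV^(γ−1) = const ⇒ T₂ = 500×(6.76)^0.320 = 921 K; PV^γ = const ⇒ P₂ = 6250 kPa.
For an ideal gas ΔU = nCvΔT with Cv = R/(γ−1) = 26.0 J/(mol·K).
ΔU = 4.05×26.0×(921−500) = 44300 J.

44300 J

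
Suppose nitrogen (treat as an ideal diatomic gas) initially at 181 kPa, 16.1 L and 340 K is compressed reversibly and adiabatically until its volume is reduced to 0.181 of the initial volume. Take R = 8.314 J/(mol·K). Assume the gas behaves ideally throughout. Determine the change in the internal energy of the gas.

7150 J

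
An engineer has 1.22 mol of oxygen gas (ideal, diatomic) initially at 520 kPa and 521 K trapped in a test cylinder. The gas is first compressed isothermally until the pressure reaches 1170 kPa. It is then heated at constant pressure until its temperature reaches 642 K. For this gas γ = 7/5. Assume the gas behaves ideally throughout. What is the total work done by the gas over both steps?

-3060 J

V₁ = nRT₁/P₁ = 1.22×8.314×521/520 = 10.2 L.
Step 1 — Isothermal: T stays 521 K; PV = const ⇒ V₂ = 4.52 L, P₂ = 1170 kPa.
ΔU = 0 (ideal gas, T constant).
W = nRT ln(V₂/V₁) = 1.22×8.314×521×ln(0.444) = -4290 J.
Q = ΔU + W = -4290 J.
State after step 1: P = 1170 kPa, V = 4.52 L, T = 521 K.
Step 2 — Isobaric: P stays 1170 kPa; V/T = const ⇒ T₂ = 642 K, V₂ = 5.57 L.
W = PΔV = 1170×(5.57−4.52) kPa·L = 1230 J.
ΔU = nCvΔT = 1.22×20.8×(642−521) = 3070 J.
Q = ΔU + W = nCpΔT = 4300 J.
Net over both steps: W = -3060 J, Q = 10.2 J, ΔU = 3070 J.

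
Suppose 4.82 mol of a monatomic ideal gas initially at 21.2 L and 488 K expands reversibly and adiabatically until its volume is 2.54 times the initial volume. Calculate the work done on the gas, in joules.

-13600 J

P₁ = nRT₁/V₁ = 4.82×8.314×488/21.2 = 922 kPa.
Adiabatic: TV^(γ−1) = const ⇒ T₂ = 488×(0.394)^0.667 = 262 K; PV^γ = const ⇒ P₂ = 195 kPa.
ΔU = nCvΔT = 4.82×12.5×(262−488) = -13600 J.
Q = 0 for an adiabatic process, so W = −ΔU = 13600 J.
Work done on the gas = −W_by = -13600 J.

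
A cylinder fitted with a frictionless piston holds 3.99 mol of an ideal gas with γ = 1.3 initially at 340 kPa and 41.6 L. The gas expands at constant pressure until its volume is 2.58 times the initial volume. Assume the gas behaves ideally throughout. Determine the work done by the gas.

T₁ = P₁V₁/(nR) = 340×41.6/(3.99×8.314) = 426 K.
Isobaric: P stays 340 kPa; V/T = const ⇒ T₂ = 1100 K, V₂ = 107 L.
W = PΔV = 340×(107−41.6) kPa·L = 22300 J.

22300 J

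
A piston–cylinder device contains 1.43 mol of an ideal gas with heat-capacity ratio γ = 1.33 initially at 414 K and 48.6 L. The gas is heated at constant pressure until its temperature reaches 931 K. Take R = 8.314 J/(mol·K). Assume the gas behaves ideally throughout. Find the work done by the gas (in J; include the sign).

6150 J

P₁ = nRT₁/V₁ = 1.43×8.314×414/48.6 = 101 kPa.
Isobaric: P stays 101 kPa; V/T = const ⇒ T₂ = 931 K, V₂ = 109 L.
W = PΔV = 101×(109−48.6) kPa·L = 6150 J.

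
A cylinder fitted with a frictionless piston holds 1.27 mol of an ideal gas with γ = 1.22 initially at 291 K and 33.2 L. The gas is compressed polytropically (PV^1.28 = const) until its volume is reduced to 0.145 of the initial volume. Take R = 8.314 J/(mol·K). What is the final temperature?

500 K

P₁ = nRT₁/V₁ = 1.27×8.314×291/33.2 = 92.5 kPa.
Polytropic n=1.28: T₂ = T₁(V₁/V₂)^(n−1) = 291×(6.90)^0.28 = 500 K; P₂ = P₁(V₁/V₂)^n = 1100 kPa.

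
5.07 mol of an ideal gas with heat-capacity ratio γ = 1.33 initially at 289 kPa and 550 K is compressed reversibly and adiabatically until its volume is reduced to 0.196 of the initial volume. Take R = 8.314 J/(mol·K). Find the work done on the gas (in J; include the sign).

V₁ = nRT₁/P₁ = 5.07×8.314×550/289 = 80.2 L.
Adiabatic: TV^(γ−1) = const ⇒ T₂ = 550×(5.10)^0.330 = 942 K; PV^γ = const ⇒ P₂ = 2520 kPa.
ΔU = nCvΔT = 5.07×25.2×(942−550) = 50000 J.
Q = 0 for an adiabatic process, so W = −ΔU = -50000 J.
Work done on the gas = −W_by = 50000 J.

50000 J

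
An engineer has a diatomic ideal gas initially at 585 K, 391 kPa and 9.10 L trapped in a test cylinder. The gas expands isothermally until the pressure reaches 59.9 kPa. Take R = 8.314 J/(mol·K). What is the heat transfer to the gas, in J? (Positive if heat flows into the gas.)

n = P₁V₁/(RT₁) = 391×9.10/(8.314×585) = 0.732 mol.
Isothermal: T stays 585 K; PV = const ⇒ V₂ = 59.4 L, P₂ = 59.9 kPa.
ΔU = 0 (ideal gas, T constant).
W = nRT ln(V₂/V₁) = 0.732×8.314×585×ln(6.53) = 6680 J.
Q = ΔU + W = 6680 J.

6680 J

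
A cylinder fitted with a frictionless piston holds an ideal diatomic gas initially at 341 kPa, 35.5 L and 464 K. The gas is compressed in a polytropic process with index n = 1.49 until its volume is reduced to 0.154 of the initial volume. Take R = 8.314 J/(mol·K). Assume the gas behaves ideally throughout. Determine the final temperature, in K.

1160 K

Polytropic n=1.49: T₂ = T₁(V₁/V₂)^(n−1) = 464×(6.49)^0.49 = 1160 K; P₂ = P₁(V₁/V₂)^n = 5540 kPa.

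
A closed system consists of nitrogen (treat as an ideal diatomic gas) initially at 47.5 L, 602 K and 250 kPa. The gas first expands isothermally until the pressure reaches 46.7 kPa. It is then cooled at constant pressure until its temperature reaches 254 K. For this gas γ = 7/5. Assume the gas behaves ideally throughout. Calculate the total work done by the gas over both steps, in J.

n = P₁V₁/(RT₁) = 250×47.5/(8.314×602) = 2.37 mol.
Step 1 — Isothermal: T stays 602 K; PV = const ⇒ V₂ = 254 L, P₂ = 46.7 kPa.
ΔU = 0 (ideal gas, T constant).
W = nRT ln(V₂/V₁) = 2.37×8.314×602×ln(5.35) = 19900 J.
Q = ΔU + W = 19900 J.
State after step 1: P = 46.7 kPa, V = 254 L, T = 602 K.
Step 2 — Isobaric: P stays 46.7 kPa; V/T = const ⇒ T₂ = 254 K, V₂ = 107 L.
W = PΔV = 46.7×(107−254) kPa·L = -6860 J.
ΔU = nCvΔT = 2.37×20.8×(254−602) = -17200 J.
Q = ΔU + W = nCpΔT = -24000 J.
Net over both steps: W = 13100 J, Q = -4100 J, ΔU = -17200 J.

13100 J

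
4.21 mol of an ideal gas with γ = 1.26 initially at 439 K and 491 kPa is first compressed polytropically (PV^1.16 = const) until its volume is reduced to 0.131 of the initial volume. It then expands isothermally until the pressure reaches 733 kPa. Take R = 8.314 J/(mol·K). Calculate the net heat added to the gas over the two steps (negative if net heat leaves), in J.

27400 J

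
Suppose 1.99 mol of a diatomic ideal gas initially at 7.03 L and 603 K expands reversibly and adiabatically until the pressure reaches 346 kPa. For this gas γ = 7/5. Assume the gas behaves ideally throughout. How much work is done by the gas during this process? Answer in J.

8280 J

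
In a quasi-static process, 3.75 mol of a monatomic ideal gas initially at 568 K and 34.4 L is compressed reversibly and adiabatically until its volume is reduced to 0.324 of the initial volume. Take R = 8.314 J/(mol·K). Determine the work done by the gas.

-29700 J

P₁ = nRT₁/V₁ = 3.75×8.314×568/34.4 = 515 kPa.
Adiabatic: TV^(γ−1) = const ⇒ T₂ = 568×(3.09)^0.667 = 1200 K; PV^γ = const ⇒ P₂ = 3370 kPa.
ΔU = nCvΔT = 3.75×12.5×(1200−568) = 29700 J.
Q = 0 for an adiabatic process, so W = −ΔU = -29700 J.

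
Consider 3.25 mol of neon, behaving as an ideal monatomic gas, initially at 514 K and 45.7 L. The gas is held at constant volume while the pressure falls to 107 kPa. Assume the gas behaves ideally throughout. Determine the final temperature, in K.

P₁ = nRT₁/V₁ = 3.25×8.314×514/45.7 = 304 kPa.
Isochoric: V stays 45.7 L; P/T = const ⇒ T₂ = 181 K, P₂ = 107 kPa.

181 K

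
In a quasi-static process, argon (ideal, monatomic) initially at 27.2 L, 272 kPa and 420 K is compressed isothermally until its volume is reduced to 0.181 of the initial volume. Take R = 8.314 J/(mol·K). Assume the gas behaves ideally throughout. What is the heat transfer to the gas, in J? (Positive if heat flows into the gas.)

-12600 J

n = P₁V₁/(RT₁) = 272×27.2/(8.314×420) = 2.12 mol.
Isothermal: T stays 420 K; PV = const ⇒ V₂ = 4.92 L, P₂ = 1500 kPa.
ΔU = 0 (ideal gas, T constant).
W = nRT ln(V₂/V₁) = 2.12×8.314×420×ln(0.181) = -12600 J.
Q = ΔU + W = -12600 J.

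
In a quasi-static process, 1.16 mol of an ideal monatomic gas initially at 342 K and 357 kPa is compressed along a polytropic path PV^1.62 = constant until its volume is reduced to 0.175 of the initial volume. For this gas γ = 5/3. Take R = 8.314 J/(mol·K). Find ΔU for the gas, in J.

9630 J

V₁ = nRT₁/P₁ = 1.16×8.314×342/357 = 9.24 L.
Polytropic n=1.62: T₂ = T₁(V₁/V₂)^(n−1) = 342×(5.71)^0.62 = 1010 K; P₂ = P₁(V₁/V₂)^n = 6010 kPa.
For an ideal gas ΔU = nCvΔT with Cv = (3/2)R = 12.5 J/(mol·K).
ΔU = 1.16×12.5×(1010−342) = 9630 J.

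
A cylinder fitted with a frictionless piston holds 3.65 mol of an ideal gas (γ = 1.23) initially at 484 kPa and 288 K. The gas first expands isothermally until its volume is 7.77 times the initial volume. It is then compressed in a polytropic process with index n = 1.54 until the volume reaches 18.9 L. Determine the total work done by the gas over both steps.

V₁ = nRT₁/P₁ = 3.65×8.314×288/484 = 18.1 L.
Step 1 — Isothermal: T stays 288 K; PV = const ⇒ V₂ = 140 L, P₂ = 62.3 kPa.
ΔU = 0 (ideal gas, T constant).
W = nRT ln(V₂/V₁) = 3.65×8.314×288×ln(7.77) = 17900 J.
Q = ΔU + W = 17900 J.
State after step 1: P = 62.3 kPa, V = 140 L, T = 288 K.
Step 2 — Polytropic n=1.54: T₂ = T₁(V₁/V₂)^(n−1) = 288×(7.42)^0.54 = 850 K; P₂ = P₁(V₁/V₂)^n = 1370 kPa.
W = (P₁V₁−P₂V₂)/(n−1) = (62.3×140−1370×18.9)/0.54 = -31600 J.
ΔU = nCvΔT = 3.65×36.1×(850−288) = 74200 J.
Q = ΔU + W = 42600 J.
Net over both steps: W = -13700 J, Q = 60500 J, ΔU = 74200 J.

-13700 J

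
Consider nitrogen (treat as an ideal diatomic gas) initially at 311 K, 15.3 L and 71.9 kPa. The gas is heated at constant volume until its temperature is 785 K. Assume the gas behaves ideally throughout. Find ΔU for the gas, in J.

n = P₁V₁/(RT₁) = 71.9×15.3/(8.314×311) = 0.425 mol.
Isochoric: V stays 15.3 L; P/T = const ⇒ T₂ = 785 K, P₂ = 181 kPa.
For an ideal gas ΔU = nCvΔT with Cv = (5/2)R = 20.8 J/(mol·K).
ΔU = 0.425×20.8×(785−311) = 4190 J.

4190 J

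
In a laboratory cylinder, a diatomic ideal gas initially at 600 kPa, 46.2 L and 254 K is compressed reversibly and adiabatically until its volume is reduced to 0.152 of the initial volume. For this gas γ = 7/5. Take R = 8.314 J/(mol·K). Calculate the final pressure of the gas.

8390 kPa

Adiabatic: TV^(γ−1) = const ⇒ T₂ = 254×(6.58)^0.400 = 540 K; PV^γ = const ⇒ P₂ = 8390 kPa.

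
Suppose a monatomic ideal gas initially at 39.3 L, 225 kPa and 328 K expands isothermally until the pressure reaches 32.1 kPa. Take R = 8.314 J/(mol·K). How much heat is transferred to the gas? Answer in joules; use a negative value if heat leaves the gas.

17200 J

n = P₁V₁/(RT₁) = 225×39.3/(8.314×328) = 3.24 mol.
Isothermal: T stays 328 K; PV = const ⇒ V₂ = 275 L, P₂ = 32.1 kPa.
ΔU = 0 (ideal gas, T constant).
W = nRT ln(V₂/V₁) = 3.24×8.314×328×ln(7.01) = 17200 J.
Q = ΔU + W = 17200 J.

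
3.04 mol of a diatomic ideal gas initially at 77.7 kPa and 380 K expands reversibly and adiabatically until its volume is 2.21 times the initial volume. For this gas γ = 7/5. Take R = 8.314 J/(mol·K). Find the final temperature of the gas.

277 K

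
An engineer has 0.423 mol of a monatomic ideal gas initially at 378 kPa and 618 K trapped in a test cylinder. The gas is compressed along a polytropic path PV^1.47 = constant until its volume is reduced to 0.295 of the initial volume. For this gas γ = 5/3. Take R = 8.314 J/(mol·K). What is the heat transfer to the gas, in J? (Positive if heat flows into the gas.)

V₁ = nRT₁/P₁ = 0.423×8.314×618/378 = 5.75 L.
Polytropic n=1.47: T₂ = T₁(V₁/V₂)^(n−1) = 618×(3.39)^0.47 = 1100 K; P₂ = P₁(V₁/V₂)^n = 2270 kPa.
W = (P₁V₁−P₂V₂)/(n−1) = (378×5.75−2270×1.70)/0.47 = -3580 J.
ΔU = nCvΔT = 0.423×12.5×(1100−618) = 2530 J.
Q = ΔU + W = -1060 J.

-1060 J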